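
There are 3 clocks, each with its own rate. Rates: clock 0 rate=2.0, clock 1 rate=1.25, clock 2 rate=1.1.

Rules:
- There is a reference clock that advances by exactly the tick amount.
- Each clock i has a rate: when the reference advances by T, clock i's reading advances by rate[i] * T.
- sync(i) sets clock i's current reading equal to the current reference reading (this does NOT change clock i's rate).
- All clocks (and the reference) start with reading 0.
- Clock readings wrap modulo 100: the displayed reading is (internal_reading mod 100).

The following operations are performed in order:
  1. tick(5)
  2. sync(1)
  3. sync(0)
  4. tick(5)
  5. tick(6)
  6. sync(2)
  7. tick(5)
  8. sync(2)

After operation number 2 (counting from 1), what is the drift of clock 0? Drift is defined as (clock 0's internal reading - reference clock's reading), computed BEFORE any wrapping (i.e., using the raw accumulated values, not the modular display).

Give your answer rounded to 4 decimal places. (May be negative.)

After op 1 tick(5): ref=5.0000 raw=[10.0000 6.2500 5.5000]
After op 2 sync(1): ref=5.0000 raw=[10.0000 5.0000 5.5000]
Drift of clock 0 after op 2: 10.0000 - 5.0000 = 5.0000

Answer: 5.0000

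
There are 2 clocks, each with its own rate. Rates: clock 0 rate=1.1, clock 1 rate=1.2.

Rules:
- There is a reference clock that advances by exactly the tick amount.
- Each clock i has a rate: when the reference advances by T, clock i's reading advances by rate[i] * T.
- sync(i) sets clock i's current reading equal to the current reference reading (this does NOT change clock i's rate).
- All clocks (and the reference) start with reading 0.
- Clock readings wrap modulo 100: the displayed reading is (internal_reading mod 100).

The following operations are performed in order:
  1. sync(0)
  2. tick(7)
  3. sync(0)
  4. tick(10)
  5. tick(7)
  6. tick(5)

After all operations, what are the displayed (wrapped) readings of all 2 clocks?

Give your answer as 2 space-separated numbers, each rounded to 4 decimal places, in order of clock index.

Answer: 31.2000 34.8000

Derivation:
After op 1 sync(0): ref=0.0000 raw=[0.0000 0.0000]
After op 2 tick(7): ref=7.0000 raw=[7.7000 8.4000]
After op 3 sync(0): ref=7.0000 raw=[7.0000 8.4000]
After op 4 tick(10): ref=17.0000 raw=[18.0000 20.4000]
After op 5 tick(7): ref=24.0000 raw=[25.7000 28.8000]
After op 6 tick(5): ref=29.0000 raw=[31.2000 34.8000]
Wrap final raw readings (mod 100): 31.2000 mod 100 = 31.2000; 34.8000 mod 100 = 34.8000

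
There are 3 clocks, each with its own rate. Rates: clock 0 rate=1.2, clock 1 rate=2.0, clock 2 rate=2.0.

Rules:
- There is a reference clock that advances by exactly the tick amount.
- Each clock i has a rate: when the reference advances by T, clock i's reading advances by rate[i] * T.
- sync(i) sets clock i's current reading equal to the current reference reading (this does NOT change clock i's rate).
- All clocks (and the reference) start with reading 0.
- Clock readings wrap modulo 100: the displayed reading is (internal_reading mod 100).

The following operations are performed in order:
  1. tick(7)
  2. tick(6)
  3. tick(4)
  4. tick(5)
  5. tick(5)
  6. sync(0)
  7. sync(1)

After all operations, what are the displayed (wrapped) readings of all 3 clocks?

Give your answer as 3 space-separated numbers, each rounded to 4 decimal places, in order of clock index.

Answer: 27.0000 27.0000 54.0000

Derivation:
After op 1 tick(7): ref=7.0000 raw=[8.4000 14.0000 14.0000]
After op 2 tick(6): ref=13.0000 raw=[15.6000 26.0000 26.0000]
After op 3 tick(4): ref=17.0000 raw=[20.4000 34.0000 34.0000]
After op 4 tick(5): ref=22.0000 raw=[26.4000 44.0000 44.0000]
After op 5 tick(5): ref=27.0000 raw=[32.4000 54.0000 54.0000]
After op 6 sync(0): ref=27.0000 raw=[27.0000 54.0000 54.0000]
After op 7 sync(1): ref=27.0000 raw=[27.0000 27.0000 54.0000]
Wrap final raw readings (mod 100): 27.0000 mod 100 = 27.0000; 27.0000 mod 100 = 27.0000; 54.0000 mod 100 = 54.0000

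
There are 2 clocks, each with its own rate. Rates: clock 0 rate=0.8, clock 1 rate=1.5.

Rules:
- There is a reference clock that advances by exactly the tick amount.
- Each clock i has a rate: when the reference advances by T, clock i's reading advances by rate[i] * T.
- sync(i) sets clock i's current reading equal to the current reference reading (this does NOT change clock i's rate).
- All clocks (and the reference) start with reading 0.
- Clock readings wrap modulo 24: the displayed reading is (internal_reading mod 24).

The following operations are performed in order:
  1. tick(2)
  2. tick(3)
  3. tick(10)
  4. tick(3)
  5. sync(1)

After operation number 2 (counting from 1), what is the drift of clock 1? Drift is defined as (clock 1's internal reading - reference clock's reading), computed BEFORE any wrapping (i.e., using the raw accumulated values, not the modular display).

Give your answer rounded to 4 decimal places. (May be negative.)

Answer: 2.5000

Derivation:
After op 1 tick(2): ref=2.0000 raw=[1.6000 3.0000]
After op 2 tick(3): ref=5.0000 raw=[4.0000 7.5000]
Drift of clock 1 after op 2: 7.5000 - 5.0000 = 2.5000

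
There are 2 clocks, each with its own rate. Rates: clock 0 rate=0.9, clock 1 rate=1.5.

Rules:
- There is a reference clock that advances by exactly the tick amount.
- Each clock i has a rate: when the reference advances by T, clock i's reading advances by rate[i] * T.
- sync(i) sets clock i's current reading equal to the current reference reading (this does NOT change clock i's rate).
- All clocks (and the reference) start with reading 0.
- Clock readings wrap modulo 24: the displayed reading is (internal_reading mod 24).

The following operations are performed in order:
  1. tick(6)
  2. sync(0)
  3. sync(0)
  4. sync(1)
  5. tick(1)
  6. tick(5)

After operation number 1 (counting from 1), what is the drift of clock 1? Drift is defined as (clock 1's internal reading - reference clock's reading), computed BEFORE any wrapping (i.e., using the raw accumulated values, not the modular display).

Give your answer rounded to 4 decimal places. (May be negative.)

After op 1 tick(6): ref=6.0000 raw=[5.4000 9.0000]
Drift of clock 1 after op 1: 9.0000 - 6.0000 = 3.0000

Answer: 3.0000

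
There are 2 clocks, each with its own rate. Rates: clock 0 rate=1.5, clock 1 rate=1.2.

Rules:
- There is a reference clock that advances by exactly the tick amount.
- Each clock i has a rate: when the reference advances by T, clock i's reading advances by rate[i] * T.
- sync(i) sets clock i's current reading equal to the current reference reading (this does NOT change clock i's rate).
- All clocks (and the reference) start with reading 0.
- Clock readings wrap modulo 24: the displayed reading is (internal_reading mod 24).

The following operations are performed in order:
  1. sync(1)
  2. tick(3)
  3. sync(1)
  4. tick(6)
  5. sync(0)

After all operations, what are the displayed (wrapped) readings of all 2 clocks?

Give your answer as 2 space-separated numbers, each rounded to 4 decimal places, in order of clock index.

After op 1 sync(1): ref=0.0000 raw=[0.0000 0.0000]
After op 2 tick(3): ref=3.0000 raw=[4.5000 3.6000]
After op 3 sync(1): ref=3.0000 raw=[4.5000 3.0000]
After op 4 tick(6): ref=9.0000 raw=[13.5000 10.2000]
After op 5 sync(0): ref=9.0000 raw=[9.0000 10.2000]
Wrap final raw readings (mod 24): 9.0000 mod 24 = 9.0000; 10.2000 mod 24 = 10.2000

Answer: 9.0000 10.2000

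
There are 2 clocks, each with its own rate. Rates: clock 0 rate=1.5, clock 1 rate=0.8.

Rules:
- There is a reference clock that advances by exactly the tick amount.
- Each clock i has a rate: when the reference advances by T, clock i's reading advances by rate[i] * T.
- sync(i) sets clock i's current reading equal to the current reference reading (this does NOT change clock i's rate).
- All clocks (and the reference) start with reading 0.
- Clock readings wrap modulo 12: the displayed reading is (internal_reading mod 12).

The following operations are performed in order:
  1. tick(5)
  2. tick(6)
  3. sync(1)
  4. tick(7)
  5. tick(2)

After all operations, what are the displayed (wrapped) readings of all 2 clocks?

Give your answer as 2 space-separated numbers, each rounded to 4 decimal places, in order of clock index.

After op 1 tick(5): ref=5.0000 raw=[7.5000 4.0000]
After op 2 tick(6): ref=11.0000 raw=[16.5000 8.8000]
After op 3 sync(1): ref=11.0000 raw=[16.5000 11.0000]
After op 4 tick(7): ref=18.0000 raw=[27.0000 16.6000]
After op 5 tick(2): ref=20.0000 raw=[30.0000 18.2000]
Wrap final raw readings (mod 12): 30.0000 mod 12 = 6.0000; 18.2000 mod 12 = 6.2000

Answer: 6.0000 6.2000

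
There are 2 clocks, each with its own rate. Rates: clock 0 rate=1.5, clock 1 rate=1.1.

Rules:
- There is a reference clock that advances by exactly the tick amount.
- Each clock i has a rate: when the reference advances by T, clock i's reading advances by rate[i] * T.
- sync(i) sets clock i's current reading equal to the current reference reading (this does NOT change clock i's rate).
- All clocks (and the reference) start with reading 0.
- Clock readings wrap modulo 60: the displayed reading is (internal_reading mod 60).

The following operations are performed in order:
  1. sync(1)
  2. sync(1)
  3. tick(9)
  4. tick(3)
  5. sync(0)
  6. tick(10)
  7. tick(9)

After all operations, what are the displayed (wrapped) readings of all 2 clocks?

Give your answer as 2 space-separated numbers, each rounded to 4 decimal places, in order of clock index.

After op 1 sync(1): ref=0.0000 raw=[0.0000 0.0000]
After op 2 sync(1): ref=0.0000 raw=[0.0000 0.0000]
After op 3 tick(9): ref=9.0000 raw=[13.5000 9.9000]
After op 4 tick(3): ref=12.0000 raw=[18.0000 13.2000]
After op 5 sync(0): ref=12.0000 raw=[12.0000 13.2000]
After op 6 tick(10): ref=22.0000 raw=[27.0000 24.2000]
After op 7 tick(9): ref=31.0000 raw=[40.5000 34.1000]
Wrap final raw readings (mod 60): 40.5000 mod 60 = 40.5000; 34.1000 mod 60 = 34.1000

Answer: 40.5000 34.1000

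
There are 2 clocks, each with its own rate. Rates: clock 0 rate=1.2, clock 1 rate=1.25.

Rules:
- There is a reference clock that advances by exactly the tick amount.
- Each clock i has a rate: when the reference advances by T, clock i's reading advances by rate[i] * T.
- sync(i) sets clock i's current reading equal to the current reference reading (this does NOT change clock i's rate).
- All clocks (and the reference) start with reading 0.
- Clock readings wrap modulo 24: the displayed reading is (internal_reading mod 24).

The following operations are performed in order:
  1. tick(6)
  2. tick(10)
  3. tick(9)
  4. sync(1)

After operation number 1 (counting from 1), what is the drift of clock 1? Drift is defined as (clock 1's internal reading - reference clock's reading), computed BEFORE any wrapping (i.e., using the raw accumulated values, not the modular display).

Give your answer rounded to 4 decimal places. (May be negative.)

Answer: 1.5000

Derivation:
After op 1 tick(6): ref=6.0000 raw=[7.2000 7.5000]
Drift of clock 1 after op 1: 7.5000 - 6.0000 = 1.5000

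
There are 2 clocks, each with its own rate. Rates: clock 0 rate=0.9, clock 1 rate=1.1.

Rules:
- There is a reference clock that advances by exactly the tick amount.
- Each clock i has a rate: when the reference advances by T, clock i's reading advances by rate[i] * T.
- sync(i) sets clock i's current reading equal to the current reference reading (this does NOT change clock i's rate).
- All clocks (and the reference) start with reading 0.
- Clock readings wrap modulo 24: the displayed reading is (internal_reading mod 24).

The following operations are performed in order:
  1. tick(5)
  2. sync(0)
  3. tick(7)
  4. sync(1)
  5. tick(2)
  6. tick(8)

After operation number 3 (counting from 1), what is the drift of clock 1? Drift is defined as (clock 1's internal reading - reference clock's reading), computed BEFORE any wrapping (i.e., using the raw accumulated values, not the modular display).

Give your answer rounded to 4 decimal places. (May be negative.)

Answer: 1.2000

Derivation:
After op 1 tick(5): ref=5.0000 raw=[4.5000 5.5000]
After op 2 sync(0): ref=5.0000 raw=[5.0000 5.5000]
After op 3 tick(7): ref=12.0000 raw=[11.3000 13.2000]
Drift of clock 1 after op 3: 13.2000 - 12.0000 = 1.2000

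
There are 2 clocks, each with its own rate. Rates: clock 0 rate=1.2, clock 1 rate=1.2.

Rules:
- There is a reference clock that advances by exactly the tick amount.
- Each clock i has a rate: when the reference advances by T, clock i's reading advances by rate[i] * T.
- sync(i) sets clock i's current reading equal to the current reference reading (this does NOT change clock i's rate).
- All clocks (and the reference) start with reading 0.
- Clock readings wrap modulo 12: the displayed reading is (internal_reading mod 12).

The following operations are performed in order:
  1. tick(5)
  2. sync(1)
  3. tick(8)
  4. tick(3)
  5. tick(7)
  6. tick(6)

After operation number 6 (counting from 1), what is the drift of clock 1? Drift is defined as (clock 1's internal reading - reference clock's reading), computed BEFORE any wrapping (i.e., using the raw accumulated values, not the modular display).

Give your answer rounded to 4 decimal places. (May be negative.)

After op 1 tick(5): ref=5.0000 raw=[6.0000 6.0000]
After op 2 sync(1): ref=5.0000 raw=[6.0000 5.0000]
After op 3 tick(8): ref=13.0000 raw=[15.6000 14.6000]
After op 4 tick(3): ref=16.0000 raw=[19.2000 18.2000]
After op 5 tick(7): ref=23.0000 raw=[27.6000 26.6000]
After op 6 tick(6): ref=29.0000 raw=[34.8000 33.8000]
Drift of clock 1 after op 6: 33.8000 - 29.0000 = 4.8000

Answer: 4.8000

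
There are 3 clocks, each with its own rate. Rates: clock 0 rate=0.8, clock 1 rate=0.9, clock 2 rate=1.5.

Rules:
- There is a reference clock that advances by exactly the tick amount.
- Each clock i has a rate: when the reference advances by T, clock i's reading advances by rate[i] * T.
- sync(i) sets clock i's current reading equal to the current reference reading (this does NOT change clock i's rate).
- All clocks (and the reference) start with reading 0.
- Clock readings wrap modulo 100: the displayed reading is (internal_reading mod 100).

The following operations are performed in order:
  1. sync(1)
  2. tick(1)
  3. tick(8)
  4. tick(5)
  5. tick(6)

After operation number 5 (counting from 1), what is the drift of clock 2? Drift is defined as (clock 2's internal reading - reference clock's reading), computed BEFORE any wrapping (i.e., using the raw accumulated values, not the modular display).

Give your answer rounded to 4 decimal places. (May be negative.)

Answer: 10.0000

Derivation:
After op 1 sync(1): ref=0.0000 raw=[0.0000 0.0000 0.0000]
After op 2 tick(1): ref=1.0000 raw=[0.8000 0.9000 1.5000]
After op 3 tick(8): ref=9.0000 raw=[7.2000 8.1000 13.5000]
After op 4 tick(5): ref=14.0000 raw=[11.2000 12.6000 21.0000]
After op 5 tick(6): ref=20.0000 raw=[16.0000 18.0000 30.0000]
Drift of clock 2 after op 5: 30.0000 - 20.0000 = 10.0000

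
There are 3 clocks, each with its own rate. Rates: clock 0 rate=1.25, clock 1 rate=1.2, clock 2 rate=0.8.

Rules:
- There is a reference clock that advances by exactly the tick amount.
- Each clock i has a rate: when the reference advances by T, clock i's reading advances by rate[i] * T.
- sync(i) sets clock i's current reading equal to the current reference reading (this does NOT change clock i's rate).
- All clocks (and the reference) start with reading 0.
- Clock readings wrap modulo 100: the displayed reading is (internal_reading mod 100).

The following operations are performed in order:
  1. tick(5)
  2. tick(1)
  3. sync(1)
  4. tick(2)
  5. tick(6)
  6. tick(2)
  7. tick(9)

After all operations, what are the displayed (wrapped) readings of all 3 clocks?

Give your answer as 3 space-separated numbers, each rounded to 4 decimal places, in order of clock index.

Answer: 31.2500 28.8000 20.0000

Derivation:
After op 1 tick(5): ref=5.0000 raw=[6.2500 6.0000 4.0000]
After op 2 tick(1): ref=6.0000 raw=[7.5000 7.2000 4.8000]
After op 3 sync(1): ref=6.0000 raw=[7.5000 6.0000 4.8000]
After op 4 tick(2): ref=8.0000 raw=[10.0000 8.4000 6.4000]
After op 5 tick(6): ref=14.0000 raw=[17.5000 15.6000 11.2000]
After op 6 tick(2): ref=16.0000 raw=[20.0000 18.0000 12.8000]
After op 7 tick(9): ref=25.0000 raw=[31.2500 28.8000 20.0000]
Wrap final raw readings (mod 100): 31.2500 mod 100 = 31.2500; 28.8000 mod 100 = 28.8000; 20.0000 mod 100 = 20.0000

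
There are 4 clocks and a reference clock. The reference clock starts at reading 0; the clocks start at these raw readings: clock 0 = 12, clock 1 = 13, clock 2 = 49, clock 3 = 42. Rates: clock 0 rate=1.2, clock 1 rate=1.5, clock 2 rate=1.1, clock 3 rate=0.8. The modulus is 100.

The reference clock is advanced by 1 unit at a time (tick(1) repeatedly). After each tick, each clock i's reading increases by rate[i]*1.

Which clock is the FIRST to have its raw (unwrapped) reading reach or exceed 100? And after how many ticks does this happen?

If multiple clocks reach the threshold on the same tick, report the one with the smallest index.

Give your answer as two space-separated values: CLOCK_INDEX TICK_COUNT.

clock 0: start=12, rate=1.2, needs 100-12 = 88; ticks = ceil(88/1.2) = ceil(73.3333) = 74; reading at tick 74 = 12 + 1.2*74 = 100.8000
clock 1: start=13, rate=1.5, needs 100-13 = 87; ticks = ceil(87/1.5) = ceil(58.0000) = 58; reading at tick 58 = 13 + 1.5*58 = 100.0000
clock 2: start=49, rate=1.1, needs 100-49 = 51; ticks = ceil(51/1.1) = ceil(46.3636) = 47; reading at tick 47 = 49 + 1.1*47 = 100.7000
clock 3: start=42, rate=0.8, needs 100-42 = 58; ticks = ceil(58/0.8) = ceil(72.5000) = 73; reading at tick 73 = 42 + 0.8*73 = 100.4000
Minimum tick count = 47; winners = [2]; smallest index = 2

Answer: 2 47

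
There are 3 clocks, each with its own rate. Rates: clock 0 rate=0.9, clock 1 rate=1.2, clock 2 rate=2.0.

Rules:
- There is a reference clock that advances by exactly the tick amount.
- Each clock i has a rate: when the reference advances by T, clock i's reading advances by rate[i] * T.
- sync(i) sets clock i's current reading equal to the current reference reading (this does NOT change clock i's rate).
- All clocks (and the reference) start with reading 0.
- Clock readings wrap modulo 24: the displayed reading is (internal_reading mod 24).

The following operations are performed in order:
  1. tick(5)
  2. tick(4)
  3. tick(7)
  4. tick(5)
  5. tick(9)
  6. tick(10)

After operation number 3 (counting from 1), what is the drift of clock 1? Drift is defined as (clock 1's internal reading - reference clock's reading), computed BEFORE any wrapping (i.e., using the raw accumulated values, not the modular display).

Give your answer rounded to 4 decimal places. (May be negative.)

Answer: 3.2000

Derivation:
After op 1 tick(5): ref=5.0000 raw=[4.5000 6.0000 10.0000]
After op 2 tick(4): ref=9.0000 raw=[8.1000 10.8000 18.0000]
After op 3 tick(7): ref=16.0000 raw=[14.4000 19.2000 32.0000]
Drift of clock 1 after op 3: 19.2000 - 16.0000 = 3.2000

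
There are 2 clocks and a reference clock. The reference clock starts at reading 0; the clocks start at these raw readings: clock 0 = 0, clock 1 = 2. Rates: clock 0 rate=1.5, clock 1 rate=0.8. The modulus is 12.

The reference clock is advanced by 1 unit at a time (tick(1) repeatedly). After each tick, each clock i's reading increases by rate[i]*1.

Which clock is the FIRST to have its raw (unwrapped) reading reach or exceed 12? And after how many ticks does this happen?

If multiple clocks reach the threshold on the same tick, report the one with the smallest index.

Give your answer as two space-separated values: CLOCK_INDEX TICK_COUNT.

Answer: 0 8

Derivation:
clock 0: start=0, rate=1.5, needs 12-0 = 12; ticks = ceil(12/1.5) = ceil(8.0000) = 8; reading at tick 8 = 0 + 1.5*8 = 12.0000
clock 1: start=2, rate=0.8, needs 12-2 = 10; ticks = ceil(10/0.8) = ceil(12.5000) = 13; reading at tick 13 = 2 + 0.8*13 = 12.4000
Minimum tick count = 8; winners = [0]; smallest index = 0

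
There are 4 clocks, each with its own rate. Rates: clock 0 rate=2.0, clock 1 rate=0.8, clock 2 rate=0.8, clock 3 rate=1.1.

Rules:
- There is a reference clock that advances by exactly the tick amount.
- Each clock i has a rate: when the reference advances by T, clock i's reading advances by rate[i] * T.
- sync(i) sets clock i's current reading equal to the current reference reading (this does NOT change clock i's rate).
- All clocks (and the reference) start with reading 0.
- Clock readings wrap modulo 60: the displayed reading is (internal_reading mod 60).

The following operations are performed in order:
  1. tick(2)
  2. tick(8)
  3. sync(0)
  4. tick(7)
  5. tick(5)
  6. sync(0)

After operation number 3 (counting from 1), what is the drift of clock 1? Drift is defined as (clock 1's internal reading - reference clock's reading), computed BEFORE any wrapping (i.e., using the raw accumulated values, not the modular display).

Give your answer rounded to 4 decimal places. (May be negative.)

After op 1 tick(2): ref=2.0000 raw=[4.0000 1.6000 1.6000 2.2000]
After op 2 tick(8): ref=10.0000 raw=[20.0000 8.0000 8.0000 11.0000]
After op 3 sync(0): ref=10.0000 raw=[10.0000 8.0000 8.0000 11.0000]
Drift of clock 1 after op 3: 8.0000 - 10.0000 = -2.0000

Answer: -2.0000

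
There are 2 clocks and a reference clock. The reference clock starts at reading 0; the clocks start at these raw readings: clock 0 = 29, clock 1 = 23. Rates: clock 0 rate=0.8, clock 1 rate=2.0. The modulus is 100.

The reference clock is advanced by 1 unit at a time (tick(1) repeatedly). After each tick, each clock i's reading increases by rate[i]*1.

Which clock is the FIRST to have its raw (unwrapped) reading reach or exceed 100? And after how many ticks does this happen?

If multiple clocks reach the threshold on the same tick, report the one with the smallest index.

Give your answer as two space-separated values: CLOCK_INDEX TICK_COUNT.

clock 0: start=29, rate=0.8, needs 100-29 = 71; ticks = ceil(71/0.8) = ceil(88.7500) = 89; reading at tick 89 = 29 + 0.8*89 = 100.2000
clock 1: start=23, rate=2.0, needs 100-23 = 77; ticks = ceil(77/2.0) = ceil(38.5000) = 39; reading at tick 39 = 23 + 2.0*39 = 101.0000
Minimum tick count = 39; winners = [1]; smallest index = 1

Answer: 1 39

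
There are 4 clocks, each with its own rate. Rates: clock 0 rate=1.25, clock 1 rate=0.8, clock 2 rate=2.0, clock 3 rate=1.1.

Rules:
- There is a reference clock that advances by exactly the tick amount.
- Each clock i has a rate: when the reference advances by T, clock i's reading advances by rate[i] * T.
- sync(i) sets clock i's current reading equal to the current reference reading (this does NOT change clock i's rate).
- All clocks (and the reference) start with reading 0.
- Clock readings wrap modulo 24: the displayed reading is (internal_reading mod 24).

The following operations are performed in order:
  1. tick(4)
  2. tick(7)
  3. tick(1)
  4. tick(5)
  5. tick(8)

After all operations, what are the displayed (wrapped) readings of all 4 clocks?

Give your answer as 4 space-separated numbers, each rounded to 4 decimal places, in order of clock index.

Answer: 7.2500 20.0000 2.0000 3.5000

Derivation:
After op 1 tick(4): ref=4.0000 raw=[5.0000 3.2000 8.0000 4.4000]
After op 2 tick(7): ref=11.0000 raw=[13.7500 8.8000 22.0000 12.1000]
After op 3 tick(1): ref=12.0000 raw=[15.0000 9.6000 24.0000 13.2000]
After op 4 tick(5): ref=17.0000 raw=[21.2500 13.6000 34.0000 18.7000]
After op 5 tick(8): ref=25.0000 raw=[31.2500 20.0000 50.0000 27.5000]
Wrap final raw readings (mod 24): 31.2500 mod 24 = 7.2500; 20.0000 mod 24 = 20.0000; 50.0000 mod 24 = 2.0000; 27.5000 mod 24 = 3.5000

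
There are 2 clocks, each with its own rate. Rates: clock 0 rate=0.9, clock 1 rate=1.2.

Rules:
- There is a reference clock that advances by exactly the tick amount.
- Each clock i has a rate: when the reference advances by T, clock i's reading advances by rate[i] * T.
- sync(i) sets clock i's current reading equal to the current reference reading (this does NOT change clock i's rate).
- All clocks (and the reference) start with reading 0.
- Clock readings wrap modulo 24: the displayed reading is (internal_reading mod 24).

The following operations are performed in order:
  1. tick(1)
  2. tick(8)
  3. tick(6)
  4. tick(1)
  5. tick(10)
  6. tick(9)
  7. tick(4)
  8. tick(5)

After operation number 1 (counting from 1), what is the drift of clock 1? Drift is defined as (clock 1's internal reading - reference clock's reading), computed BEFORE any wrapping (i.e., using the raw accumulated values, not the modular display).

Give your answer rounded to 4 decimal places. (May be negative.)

Answer: 0.2000

Derivation:
After op 1 tick(1): ref=1.0000 raw=[0.9000 1.2000]
Drift of clock 1 after op 1: 1.2000 - 1.0000 = 0.2000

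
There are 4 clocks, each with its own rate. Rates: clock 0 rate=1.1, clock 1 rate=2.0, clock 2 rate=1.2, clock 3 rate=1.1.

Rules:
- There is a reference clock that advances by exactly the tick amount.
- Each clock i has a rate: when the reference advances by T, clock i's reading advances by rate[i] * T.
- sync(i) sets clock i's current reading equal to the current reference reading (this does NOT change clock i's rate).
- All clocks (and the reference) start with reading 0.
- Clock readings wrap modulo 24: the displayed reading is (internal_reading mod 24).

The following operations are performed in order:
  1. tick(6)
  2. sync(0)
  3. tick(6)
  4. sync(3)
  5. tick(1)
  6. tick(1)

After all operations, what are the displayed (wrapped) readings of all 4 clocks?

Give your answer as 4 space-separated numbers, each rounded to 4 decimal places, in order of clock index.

After op 1 tick(6): ref=6.0000 raw=[6.6000 12.0000 7.2000 6.6000]
After op 2 sync(0): ref=6.0000 raw=[6.0000 12.0000 7.2000 6.6000]
After op 3 tick(6): ref=12.0000 raw=[12.6000 24.0000 14.4000 13.2000]
After op 4 sync(3): ref=12.0000 raw=[12.6000 24.0000 14.4000 12.0000]
After op 5 tick(1): ref=13.0000 raw=[13.7000 26.0000 15.6000 13.1000]
After op 6 tick(1): ref=14.0000 raw=[14.8000 28.0000 16.8000 14.2000]
Wrap final raw readings (mod 24): 14.8000 mod 24 = 14.8000; 28.0000 mod 24 = 4.0000; 16.8000 mod 24 = 16.8000; 14.2000 mod 24 = 14.2000

Answer: 14.8000 4.0000 16.8000 14.2000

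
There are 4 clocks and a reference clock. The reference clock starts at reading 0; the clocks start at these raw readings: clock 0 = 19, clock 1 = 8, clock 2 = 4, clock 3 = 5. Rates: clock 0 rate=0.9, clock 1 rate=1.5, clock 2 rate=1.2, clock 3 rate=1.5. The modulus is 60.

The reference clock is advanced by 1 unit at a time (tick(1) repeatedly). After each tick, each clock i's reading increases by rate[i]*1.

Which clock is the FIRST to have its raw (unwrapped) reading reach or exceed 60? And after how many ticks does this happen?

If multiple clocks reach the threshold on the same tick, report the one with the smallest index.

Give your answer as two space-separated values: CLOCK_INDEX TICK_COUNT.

clock 0: start=19, rate=0.9, needs 60-19 = 41; ticks = ceil(41/0.9) = ceil(45.5556) = 46; reading at tick 46 = 19 + 0.9*46 = 60.4000
clock 1: start=8, rate=1.5, needs 60-8 = 52; ticks = ceil(52/1.5) = ceil(34.6667) = 35; reading at tick 35 = 8 + 1.5*35 = 60.5000
clock 2: start=4, rate=1.2, needs 60-4 = 56; ticks = ceil(56/1.2) = ceil(46.6667) = 47; reading at tick 47 = 4 + 1.2*47 = 60.4000
clock 3: start=5, rate=1.5, needs 60-5 = 55; ticks = ceil(55/1.5) = ceil(36.6667) = 37; reading at tick 37 = 5 + 1.5*37 = 60.5000
Minimum tick count = 35; winners = [1]; smallest index = 1

Answer: 1 35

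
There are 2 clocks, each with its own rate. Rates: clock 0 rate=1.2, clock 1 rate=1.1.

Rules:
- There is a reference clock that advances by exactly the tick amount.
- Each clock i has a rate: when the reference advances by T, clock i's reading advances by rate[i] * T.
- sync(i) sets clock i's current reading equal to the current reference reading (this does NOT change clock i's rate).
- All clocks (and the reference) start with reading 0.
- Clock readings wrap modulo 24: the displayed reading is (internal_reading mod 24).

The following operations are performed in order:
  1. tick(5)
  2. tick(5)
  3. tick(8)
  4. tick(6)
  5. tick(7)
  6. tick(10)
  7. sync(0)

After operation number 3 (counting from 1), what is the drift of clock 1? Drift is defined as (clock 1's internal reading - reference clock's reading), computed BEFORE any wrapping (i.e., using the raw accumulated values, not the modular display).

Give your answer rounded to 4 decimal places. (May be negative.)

After op 1 tick(5): ref=5.0000 raw=[6.0000 5.5000]
After op 2 tick(5): ref=10.0000 raw=[12.0000 11.0000]
After op 3 tick(8): ref=18.0000 raw=[21.6000 19.8000]
Drift of clock 1 after op 3: 19.8000 - 18.0000 = 1.8000

Answer: 1.8000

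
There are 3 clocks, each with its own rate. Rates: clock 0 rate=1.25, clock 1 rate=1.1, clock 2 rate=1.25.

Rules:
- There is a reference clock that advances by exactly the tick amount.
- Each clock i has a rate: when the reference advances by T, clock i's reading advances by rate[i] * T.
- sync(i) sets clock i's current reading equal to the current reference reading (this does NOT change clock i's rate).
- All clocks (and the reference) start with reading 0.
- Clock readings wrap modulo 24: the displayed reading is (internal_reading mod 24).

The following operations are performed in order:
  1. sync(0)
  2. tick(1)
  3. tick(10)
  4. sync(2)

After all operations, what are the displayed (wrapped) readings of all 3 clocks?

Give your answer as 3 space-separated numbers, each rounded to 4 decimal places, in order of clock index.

After op 1 sync(0): ref=0.0000 raw=[0.0000 0.0000 0.0000]
After op 2 tick(1): ref=1.0000 raw=[1.2500 1.1000 1.2500]
After op 3 tick(10): ref=11.0000 raw=[13.7500 12.1000 13.7500]
After op 4 sync(2): ref=11.0000 raw=[13.7500 12.1000 11.0000]
Wrap final raw readings (mod 24): 13.7500 mod 24 = 13.7500; 12.1000 mod 24 = 12.1000; 11.0000 mod 24 = 11.0000

Answer: 13.7500 12.1000 11.0000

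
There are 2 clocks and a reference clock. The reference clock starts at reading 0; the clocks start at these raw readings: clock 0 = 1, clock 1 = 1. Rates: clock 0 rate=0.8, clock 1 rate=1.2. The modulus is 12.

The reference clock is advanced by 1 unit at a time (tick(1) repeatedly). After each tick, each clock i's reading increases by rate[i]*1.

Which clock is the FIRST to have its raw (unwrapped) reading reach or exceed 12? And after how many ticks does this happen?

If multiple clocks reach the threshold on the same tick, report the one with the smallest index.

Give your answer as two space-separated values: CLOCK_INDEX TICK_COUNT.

clock 0: start=1, rate=0.8, needs 12-1 = 11; ticks = ceil(11/0.8) = ceil(13.7500) = 14; reading at tick 14 = 1 + 0.8*14 = 12.2000
clock 1: start=1, rate=1.2, needs 12-1 = 11; ticks = ceil(11/1.2) = ceil(9.1667) = 10; reading at tick 10 = 1 + 1.2*10 = 13.0000
Minimum tick count = 10; winners = [1]; smallest index = 1

Answer: 1 10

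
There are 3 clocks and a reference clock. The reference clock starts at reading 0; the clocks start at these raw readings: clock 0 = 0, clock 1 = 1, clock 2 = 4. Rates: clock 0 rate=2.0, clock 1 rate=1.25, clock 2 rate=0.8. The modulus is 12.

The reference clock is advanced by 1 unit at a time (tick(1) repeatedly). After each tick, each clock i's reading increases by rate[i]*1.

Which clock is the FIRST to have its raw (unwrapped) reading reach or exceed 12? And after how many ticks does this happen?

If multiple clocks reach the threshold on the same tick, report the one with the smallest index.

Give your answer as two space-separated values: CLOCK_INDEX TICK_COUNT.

Answer: 0 6

Derivation:
clock 0: start=0, rate=2.0, needs 12-0 = 12; ticks = ceil(12/2.0) = ceil(6.0000) = 6; reading at tick 6 = 0 + 2.0*6 = 12.0000
clock 1: start=1, rate=1.25, needs 12-1 = 11; ticks = ceil(11/1.25) = ceil(8.8000) = 9; reading at tick 9 = 1 + 1.25*9 = 12.2500
clock 2: start=4, rate=0.8, needs 12-4 = 8; ticks = ceil(8/0.8) = ceil(10.0000) = 10; reading at tick 10 = 4 + 0.8*10 = 12.0000
Minimum tick count = 6; winners = [0]; smallest index = 0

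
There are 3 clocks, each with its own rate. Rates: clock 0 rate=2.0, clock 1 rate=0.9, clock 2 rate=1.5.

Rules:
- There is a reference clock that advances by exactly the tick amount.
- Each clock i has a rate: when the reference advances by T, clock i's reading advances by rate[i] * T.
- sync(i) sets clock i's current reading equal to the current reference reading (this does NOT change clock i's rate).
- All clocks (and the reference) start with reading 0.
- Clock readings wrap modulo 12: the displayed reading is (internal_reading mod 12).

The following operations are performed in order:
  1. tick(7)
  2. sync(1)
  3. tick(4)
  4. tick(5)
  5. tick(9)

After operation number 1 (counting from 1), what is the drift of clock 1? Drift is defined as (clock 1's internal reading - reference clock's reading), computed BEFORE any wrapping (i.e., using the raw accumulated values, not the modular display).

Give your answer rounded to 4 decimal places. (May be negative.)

Answer: -0.7000

Derivation:
After op 1 tick(7): ref=7.0000 raw=[14.0000 6.3000 10.5000]
Drift of clock 1 after op 1: 6.3000 - 7.0000 = -0.7000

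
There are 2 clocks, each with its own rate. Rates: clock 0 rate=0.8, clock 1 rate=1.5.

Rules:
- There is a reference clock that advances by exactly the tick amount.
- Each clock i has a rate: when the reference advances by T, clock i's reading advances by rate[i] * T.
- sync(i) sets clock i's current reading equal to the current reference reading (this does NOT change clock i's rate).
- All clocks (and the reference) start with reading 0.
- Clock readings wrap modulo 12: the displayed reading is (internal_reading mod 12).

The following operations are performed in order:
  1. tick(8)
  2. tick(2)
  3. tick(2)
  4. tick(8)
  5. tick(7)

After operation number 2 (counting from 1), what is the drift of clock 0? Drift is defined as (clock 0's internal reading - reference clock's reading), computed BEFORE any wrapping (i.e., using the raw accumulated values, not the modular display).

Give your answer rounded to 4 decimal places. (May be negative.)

After op 1 tick(8): ref=8.0000 raw=[6.4000 12.0000]
After op 2 tick(2): ref=10.0000 raw=[8.0000 15.0000]
Drift of clock 0 after op 2: 8.0000 - 10.0000 = -2.0000

Answer: -2.0000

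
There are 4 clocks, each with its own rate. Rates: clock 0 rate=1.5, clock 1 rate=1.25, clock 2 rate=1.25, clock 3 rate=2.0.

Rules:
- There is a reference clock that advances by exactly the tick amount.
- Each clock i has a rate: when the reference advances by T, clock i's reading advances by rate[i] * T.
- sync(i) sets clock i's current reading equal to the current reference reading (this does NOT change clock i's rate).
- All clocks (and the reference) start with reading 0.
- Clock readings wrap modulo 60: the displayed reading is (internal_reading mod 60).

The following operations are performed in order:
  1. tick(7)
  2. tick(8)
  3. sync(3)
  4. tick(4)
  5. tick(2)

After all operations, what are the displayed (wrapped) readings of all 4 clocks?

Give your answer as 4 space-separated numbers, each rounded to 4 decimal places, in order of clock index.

After op 1 tick(7): ref=7.0000 raw=[10.5000 8.7500 8.7500 14.0000]
After op 2 tick(8): ref=15.0000 raw=[22.5000 18.7500 18.7500 30.0000]
After op 3 sync(3): ref=15.0000 raw=[22.5000 18.7500 18.7500 15.0000]
After op 4 tick(4): ref=19.0000 raw=[28.5000 23.7500 23.7500 23.0000]
After op 5 tick(2): ref=21.0000 raw=[31.5000 26.2500 26.2500 27.0000]
Wrap final raw readings (mod 60): 31.5000 mod 60 = 31.5000; 26.2500 mod 60 = 26.2500; 26.2500 mod 60 = 26.2500; 27.0000 mod 60 = 27.0000

Answer: 31.5000 26.2500 26.2500 27.0000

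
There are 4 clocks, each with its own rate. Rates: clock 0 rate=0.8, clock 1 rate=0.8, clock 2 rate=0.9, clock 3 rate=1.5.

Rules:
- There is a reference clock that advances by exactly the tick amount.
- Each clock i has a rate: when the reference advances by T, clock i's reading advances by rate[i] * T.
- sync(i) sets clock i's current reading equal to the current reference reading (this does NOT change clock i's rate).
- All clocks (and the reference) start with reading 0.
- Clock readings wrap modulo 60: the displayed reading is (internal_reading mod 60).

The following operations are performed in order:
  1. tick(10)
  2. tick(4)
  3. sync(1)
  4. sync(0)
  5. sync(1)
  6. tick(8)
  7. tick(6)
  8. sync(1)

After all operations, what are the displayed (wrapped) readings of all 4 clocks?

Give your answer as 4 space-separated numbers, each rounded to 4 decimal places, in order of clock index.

Answer: 25.2000 28.0000 25.2000 42.0000

Derivation:
After op 1 tick(10): ref=10.0000 raw=[8.0000 8.0000 9.0000 15.0000]
After op 2 tick(4): ref=14.0000 raw=[11.2000 11.2000 12.6000 21.0000]
After op 3 sync(1): ref=14.0000 raw=[11.2000 14.0000 12.6000 21.0000]
After op 4 sync(0): ref=14.0000 raw=[14.0000 14.0000 12.6000 21.0000]
After op 5 sync(1): ref=14.0000 raw=[14.0000 14.0000 12.6000 21.0000]
After op 6 tick(8): ref=22.0000 raw=[20.4000 20.4000 19.8000 33.0000]
After op 7 tick(6): ref=28.0000 raw=[25.2000 25.2000 25.2000 42.0000]
After op 8 sync(1): ref=28.0000 raw=[25.2000 28.0000 25.2000 42.0000]
Wrap final raw readings (mod 60): 25.2000 mod 60 = 25.2000; 28.0000 mod 60 = 28.0000; 25.2000 mod 60 = 25.2000; 42.0000 mod 60 = 42.0000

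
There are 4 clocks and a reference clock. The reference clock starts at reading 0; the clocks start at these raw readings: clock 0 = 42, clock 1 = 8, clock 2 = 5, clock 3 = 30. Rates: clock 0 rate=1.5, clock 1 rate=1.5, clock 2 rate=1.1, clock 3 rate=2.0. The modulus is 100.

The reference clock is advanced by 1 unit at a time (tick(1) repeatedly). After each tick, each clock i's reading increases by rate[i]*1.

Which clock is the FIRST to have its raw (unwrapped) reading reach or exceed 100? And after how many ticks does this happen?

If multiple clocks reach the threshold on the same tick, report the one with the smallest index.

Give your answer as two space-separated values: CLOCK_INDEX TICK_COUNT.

Answer: 3 35

Derivation:
clock 0: start=42, rate=1.5, needs 100-42 = 58; ticks = ceil(58/1.5) = ceil(38.6667) = 39; reading at tick 39 = 42 + 1.5*39 = 100.5000
clock 1: start=8, rate=1.5, needs 100-8 = 92; ticks = ceil(92/1.5) = ceil(61.3333) = 62; reading at tick 62 = 8 + 1.5*62 = 101.0000
clock 2: start=5, rate=1.1, needs 100-5 = 95; ticks = ceil(95/1.1) = ceil(86.3636) = 87; reading at tick 87 = 5 + 1.1*87 = 100.7000
clock 3: start=30, rate=2.0, needs 100-30 = 70; ticks = ceil(70/2.0) = ceil(35.0000) = 35; reading at tick 35 = 30 + 2.0*35 = 100.0000
Minimum tick count = 35; winners = [3]; smallest index = 3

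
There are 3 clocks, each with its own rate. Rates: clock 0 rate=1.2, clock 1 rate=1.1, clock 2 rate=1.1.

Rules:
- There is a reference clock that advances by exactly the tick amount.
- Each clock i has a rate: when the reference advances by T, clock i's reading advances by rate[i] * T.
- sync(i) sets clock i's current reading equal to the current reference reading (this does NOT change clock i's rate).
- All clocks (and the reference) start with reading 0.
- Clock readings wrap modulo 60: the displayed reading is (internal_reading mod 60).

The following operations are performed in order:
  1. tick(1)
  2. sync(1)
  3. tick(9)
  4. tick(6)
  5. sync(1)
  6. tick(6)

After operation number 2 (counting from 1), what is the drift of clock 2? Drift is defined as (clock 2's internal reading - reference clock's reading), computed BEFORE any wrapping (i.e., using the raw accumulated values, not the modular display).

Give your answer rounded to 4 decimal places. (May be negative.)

Answer: 0.1000

Derivation:
After op 1 tick(1): ref=1.0000 raw=[1.2000 1.1000 1.1000]
After op 2 sync(1): ref=1.0000 raw=[1.2000 1.0000 1.1000]
Drift of clock 2 after op 2: 1.1000 - 1.0000 = 0.1000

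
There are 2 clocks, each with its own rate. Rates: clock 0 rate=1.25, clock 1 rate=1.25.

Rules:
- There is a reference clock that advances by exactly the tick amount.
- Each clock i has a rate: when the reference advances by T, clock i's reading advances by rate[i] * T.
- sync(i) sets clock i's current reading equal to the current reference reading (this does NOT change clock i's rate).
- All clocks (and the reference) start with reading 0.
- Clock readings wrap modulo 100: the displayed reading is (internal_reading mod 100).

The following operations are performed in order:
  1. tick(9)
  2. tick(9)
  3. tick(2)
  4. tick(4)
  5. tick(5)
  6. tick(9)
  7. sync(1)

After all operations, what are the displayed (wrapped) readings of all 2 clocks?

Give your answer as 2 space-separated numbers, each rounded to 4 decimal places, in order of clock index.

Answer: 47.5000 38.0000

Derivation:
After op 1 tick(9): ref=9.0000 raw=[11.2500 11.2500]
After op 2 tick(9): ref=18.0000 raw=[22.5000 22.5000]
After op 3 tick(2): ref=20.0000 raw=[25.0000 25.0000]
After op 4 tick(4): ref=24.0000 raw=[30.0000 30.0000]
After op 5 tick(5): ref=29.0000 raw=[36.2500 36.2500]
After op 6 tick(9): ref=38.0000 raw=[47.5000 47.5000]
After op 7 sync(1): ref=38.0000 raw=[47.5000 38.0000]
Wrap final raw readings (mod 100): 47.5000 mod 100 = 47.5000; 38.0000 mod 100 = 38.0000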